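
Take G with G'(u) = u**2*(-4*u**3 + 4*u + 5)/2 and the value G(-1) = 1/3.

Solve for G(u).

Since d/du undoes antidifferentiation here, G(u) must give back the stated G'(u).
A general antiderivative is -u**6/3 + u**4/2 + 5*u**3/6 + C.
The condition gives C = 1/3 - (-2/3) = 1.
So G(u) = -u**6/3 + u**4/2 + 5*u**3/6 + 1.
Check: d/du[-u**6/3 + u**4/2 + 5*u**3/6 + 1] = -2*u**5 + 2*u**3 + 5*u**2/2, which equals G'(u).

G(u) = -u**6/3 + u**4/2 + 5*u**3/6 + 1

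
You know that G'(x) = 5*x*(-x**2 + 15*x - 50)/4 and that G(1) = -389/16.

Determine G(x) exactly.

G'(x) matches the chain-rule pattern g'(h)*h' with inner function h(x) = x**2/2 - 5*x; substituting u = h(x) collapses the integral.
A general antiderivative is -5*(x**2/2 - 5*x)**2/4 + C.
The condition gives C = -389/16 - (-405/16) = 1.
So G(x) = -5*x**4/16 + 25*x**3/4 - 125*x**2/4 + 1.
Check: d/dx[-5*x**4/16 + 25*x**3/4 - 125*x**2/4 + 1] = -5*x**3/4 + 75*x**2/4 - 125*x/2, which equals G'(x).

G(x) = -5*x**4/16 + 25*x**3/4 - 125*x**2/4 + 1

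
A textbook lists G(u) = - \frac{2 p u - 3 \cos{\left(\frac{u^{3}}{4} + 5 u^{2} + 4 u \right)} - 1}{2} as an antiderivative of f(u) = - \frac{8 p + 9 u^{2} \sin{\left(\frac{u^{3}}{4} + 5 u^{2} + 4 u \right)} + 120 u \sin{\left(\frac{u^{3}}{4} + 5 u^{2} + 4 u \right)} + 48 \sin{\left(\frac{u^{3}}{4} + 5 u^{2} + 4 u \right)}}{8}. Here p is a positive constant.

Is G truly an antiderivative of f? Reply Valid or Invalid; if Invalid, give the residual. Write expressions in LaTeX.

d/du[G] = - p - \frac{9 u^{2} \sin{\left(\frac{u^{3}}{4} + 5 u^{2} + 4 u \right)}}{8} - 15 u \sin{\left(\frac{u^{3}}{4} + 5 u^{2} + 4 u \right)} - 6 \sin{\left(\frac{u^{3}}{4} + 5 u^{2} + 4 u \right)}
This equals f(u) exactly, so the claim holds.

Valid - differentiating G returns exactly f.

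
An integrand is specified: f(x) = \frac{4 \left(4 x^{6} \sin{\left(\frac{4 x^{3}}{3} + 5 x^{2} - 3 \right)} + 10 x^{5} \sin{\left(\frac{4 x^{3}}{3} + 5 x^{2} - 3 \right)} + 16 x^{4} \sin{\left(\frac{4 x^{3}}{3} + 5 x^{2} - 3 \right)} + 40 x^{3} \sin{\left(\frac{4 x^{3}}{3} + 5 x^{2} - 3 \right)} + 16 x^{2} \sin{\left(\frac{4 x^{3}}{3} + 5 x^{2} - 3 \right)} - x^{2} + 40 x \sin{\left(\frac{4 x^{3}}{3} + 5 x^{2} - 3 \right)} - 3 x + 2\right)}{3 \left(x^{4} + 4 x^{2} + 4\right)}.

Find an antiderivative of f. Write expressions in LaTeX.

Since d/dx undoes antidifferentiation here, F'(x) = f(x) is required of F(x).
Check: d/dx[- \frac{2 \left(2 x^{2} \cos{\left(\frac{4 x^{3}}{3} + 5 x^{2} - 3 \right)} - 2 x + 4 \cos{\left(\frac{4 x^{3}}{3} + 5 x^{2} - 3 \right)} - 3\right)}{3 \left(x^{2} + 2\right)}] = \frac{16 x^{6} \sin{\left(\frac{4 x^{3}}{3} + 5 x^{2} - 3 \right)} + 40 x^{5} \sin{\left(\frac{4 x^{3}}{3} + 5 x^{2} - 3 \right)} + 64 x^{4} \sin{\left(\frac{4 x^{3}}{3} + 5 x^{2} - 3 \right)} + 160 x^{3} \sin{\left(\frac{4 x^{3}}{3} + 5 x^{2} - 3 \right)} + 64 x^{2} \sin{\left(\frac{4 x^{3}}{3} + 5 x^{2} - 3 \right)} - 4 x^{2} + 160 x \sin{\left(\frac{4 x^{3}}{3} + 5 x^{2} - 3 \right)} - 12 x + 8}{3 x^{4} + 12 x^{2} + 12}, which equals f(x).

An antiderivative is F(x) = - \frac{2 \left(2 x^{2} \cos{\left(\frac{4 x^{3}}{3} + 5 x^{2} - 3 \right)} - 2 x + 4 \cos{\left(\frac{4 x^{3}}{3} + 5 x^{2} - 3 \right)} - 3\right)}{3 \left(x^{2} + 2\right)}.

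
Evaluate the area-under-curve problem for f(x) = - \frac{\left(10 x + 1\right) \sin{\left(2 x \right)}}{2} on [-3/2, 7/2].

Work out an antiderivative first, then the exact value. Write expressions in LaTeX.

Antiderivative: F(x) = \frac{10 x \cos{\left(2 x \right)} - 5 \sin{\left(2 x \right)} + \cos{\left(2 x \right)}}{4}; value = \frac{7 \cos{\left(3 \right)}}{2} - \frac{5 \sin{\left(7 \right)}}{4} - \frac{5 \sin{\left(3 \right)}}{4} + 9 \cos{\left(7 \right)}

A first test for any F(x): its x-derivative must equal f(x) identically.
F(x) = \frac{10 x \cos{\left(2 x \right)} - 5 \sin{\left(2 x \right)} + \cos{\left(2 x \right)}}{4} is an antiderivative of f.
Check: d/dx[\frac{10 x \cos{\left(2 x \right)} - 5 \sin{\left(2 x \right)} + \cos{\left(2 x \right)}}{4}] = - 5 x \sin{\left(2 x \right)} - \frac{\sin{\left(2 x \right)}}{2}, which equals f(x).
F(7/2) = - \frac{5 \sin{\left(7 \right)}}{4} + 9 \cos{\left(7 \right)}; F(-3/2) = \frac{5 \sin{\left(3 \right)}}{4} - \frac{7 \cos{\left(3 \right)}}{2}.
Integral = F(7/2) - F(-3/2) = \frac{7 \cos{\left(3 \right)}}{2} - \frac{5 \sin{\left(7 \right)}}{4} - \frac{5 \sin{\left(3 \right)}}{4} + 9 \cos{\left(7 \right)}.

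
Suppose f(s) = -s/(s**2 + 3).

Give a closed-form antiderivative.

An antiderivative is F(s) = -log(s**2 + 3)/2.

The substitution u = s**2 + 3 works: f is exactly (dF/du)*(du/ds) for that inner function.
Check: d/ds[-log(s**2 + 3)/2] = -s/(s**2 + 3) = f(s).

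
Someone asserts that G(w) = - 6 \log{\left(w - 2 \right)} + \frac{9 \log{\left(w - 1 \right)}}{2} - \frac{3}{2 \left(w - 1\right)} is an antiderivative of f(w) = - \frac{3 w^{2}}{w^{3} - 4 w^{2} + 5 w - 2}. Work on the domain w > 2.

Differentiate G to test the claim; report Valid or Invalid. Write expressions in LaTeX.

Invalid: d/dw[G] - f = \frac{3 w^{2}}{2 w^{3} - 8 w^{2} + 10 w - 4}, which is not 0.

d/dw[G] = - \frac{3 w^{2}}{2 w^{3} - 8 w^{2} + 10 w - 4}
d/dw[G] - f(w) = \frac{3 w^{2}}{2 w^{3} - 8 w^{2} + 10 w - 4} != 0.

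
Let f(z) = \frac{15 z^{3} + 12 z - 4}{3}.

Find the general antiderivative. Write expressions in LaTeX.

A first test for any F(z): its z-derivative must equal f(z) identically.
Check: d/dz[\frac{5 z^{4}}{4} + 2 z^{2} - \frac{4 z}{3}] = 5 z^{3} + 4 z - \frac{4}{3}, which equals f(z).

F(z) = \frac{5 z^{4}}{4} + 2 z^{2} - \frac{4 z}{3} + C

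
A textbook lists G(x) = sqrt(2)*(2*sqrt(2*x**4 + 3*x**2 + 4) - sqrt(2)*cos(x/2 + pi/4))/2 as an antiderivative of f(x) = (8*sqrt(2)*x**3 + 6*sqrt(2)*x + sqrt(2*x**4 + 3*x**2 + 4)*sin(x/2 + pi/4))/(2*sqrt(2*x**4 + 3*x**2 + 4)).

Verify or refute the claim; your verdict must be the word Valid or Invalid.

Valid: G'(x) = f(x).

d/dx[G] = (8*sqrt(2)*x**3 + 6*sqrt(2)*x + sqrt(2*x**4 + 3*x**2 + 4)*sin(x/2 + pi/4))/(2*sqrt(2*x**4 + 3*x**2 + 4))
This equals f(x) exactly, so the claim holds.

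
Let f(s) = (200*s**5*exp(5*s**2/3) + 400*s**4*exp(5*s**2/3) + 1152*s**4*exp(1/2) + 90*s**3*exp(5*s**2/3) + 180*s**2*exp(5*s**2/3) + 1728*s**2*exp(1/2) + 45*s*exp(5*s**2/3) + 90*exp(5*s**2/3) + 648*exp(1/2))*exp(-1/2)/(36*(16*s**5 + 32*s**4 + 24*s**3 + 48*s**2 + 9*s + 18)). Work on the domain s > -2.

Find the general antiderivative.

Whatever form F(s) takes, F'(s) = f(s) is non-negotiable.
Check: d/ds[(96*s**2*log(s + 2) + 5*s*exp(-1/2)*exp(5*s**2/3) + 72*log(s + 2))/(48*s**2 + 36)] = (200*s**5*exp(1/2)*exp(5*s**2/3) + 400*s**4*exp(1/2)*exp(5*s**2/3) + 1152*exp(1)*s**4 + 90*s**3*exp(1/2)*exp(5*s**2/3) + 180*s**2*exp(1/2)*exp(5*s**2/3) + 1728*exp(1)*s**2 + 45*s*exp(1/2)*exp(5*s**2/3) + 90*exp(1/2)*exp(5*s**2/3) + 648*exp(1))/(576*exp(1)*s**5 + 1152*exp(1)*s**4 + 864*exp(1)*s**3 + 1728*exp(1)*s**2 + 324*exp(1)*s + 648*exp(1)), which equals f(s).

F(s) = (96*s**2*log(s + 2) + 5*s*exp(-1/2)*exp(5*s**2/3) + 72*log(s + 2))/(48*s**2 + 36) + C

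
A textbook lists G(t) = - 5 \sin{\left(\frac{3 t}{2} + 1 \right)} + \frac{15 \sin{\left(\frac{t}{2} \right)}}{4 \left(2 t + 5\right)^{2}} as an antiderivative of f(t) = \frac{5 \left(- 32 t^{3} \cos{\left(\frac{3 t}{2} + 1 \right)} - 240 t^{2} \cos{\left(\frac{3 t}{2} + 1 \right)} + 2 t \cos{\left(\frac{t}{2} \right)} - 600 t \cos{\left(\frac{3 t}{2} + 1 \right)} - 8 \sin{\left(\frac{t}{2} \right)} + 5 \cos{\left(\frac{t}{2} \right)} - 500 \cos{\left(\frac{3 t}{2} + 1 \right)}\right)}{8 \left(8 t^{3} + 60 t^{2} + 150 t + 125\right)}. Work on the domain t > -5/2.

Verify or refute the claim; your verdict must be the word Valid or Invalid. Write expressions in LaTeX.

Invalid: d/dt[G] - f = \frac{- 160 t^{3} \cos{\left(\frac{3 t}{2} + 1 \right)} - 1200 t^{2} \cos{\left(\frac{3 t}{2} + 1 \right)} + 10 t \cos{\left(\frac{t}{2} \right)} - 3000 t \cos{\left(\frac{3 t}{2} + 1 \right)} - 40 \sin{\left(\frac{t}{2} \right)} + 25 \cos{\left(\frac{t}{2} \right)} - 2500 \cos{\left(\frac{3 t}{2} + 1 \right)}}{32 t^{3} + 240 t^{2} + 600 t + 500}, which is not 0.

d/dt[G] = \frac{- 480 t^{3} \cos{\left(\frac{3 t}{2} + 1 \right)} - 3600 t^{2} \cos{\left(\frac{3 t}{2} + 1 \right)} + 30 t \cos{\left(\frac{t}{2} \right)} - 9000 t \cos{\left(\frac{3 t}{2} + 1 \right)} - 120 \sin{\left(\frac{t}{2} \right)} + 75 \cos{\left(\frac{t}{2} \right)} - 7500 \cos{\left(\frac{3 t}{2} + 1 \right)}}{64 t^{3} + 480 t^{2} + 1200 t + 1000}
d/dt[G] - f(t) = \frac{- 160 t^{3} \cos{\left(\frac{3 t}{2} + 1 \right)} - 1200 t^{2} \cos{\left(\frac{3 t}{2} + 1 \right)} + 10 t \cos{\left(\frac{t}{2} \right)} - 3000 t \cos{\left(\frac{3 t}{2} + 1 \right)} - 40 \sin{\left(\frac{t}{2} \right)} + 25 \cos{\left(\frac{t}{2} \right)} - 2500 \cos{\left(\frac{3 t}{2} + 1 \right)}}{32 t^{3} + 240 t^{2} + 600 t + 500} != 0.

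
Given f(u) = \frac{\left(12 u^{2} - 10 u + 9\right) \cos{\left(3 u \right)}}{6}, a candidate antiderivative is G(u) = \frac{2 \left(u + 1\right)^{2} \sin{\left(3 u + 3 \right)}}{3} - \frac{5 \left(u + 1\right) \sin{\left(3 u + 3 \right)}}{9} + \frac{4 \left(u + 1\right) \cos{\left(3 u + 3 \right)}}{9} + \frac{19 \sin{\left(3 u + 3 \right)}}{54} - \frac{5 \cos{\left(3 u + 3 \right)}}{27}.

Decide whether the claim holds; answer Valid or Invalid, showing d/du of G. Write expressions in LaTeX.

Invalid: d/du[G] - f = - 2 u^{2} \cos{\left(3 u \right)} + 2 u^{2} \cos{\left(3 u + 3 \right)} + \frac{5 u \cos{\left(3 u \right)}}{3} + \frac{7 u \cos{\left(3 u + 3 \right)}}{3} - \frac{3 \cos{\left(3 u \right)}}{2} + \frac{11 \cos{\left(3 u + 3 \right)}}{6}, which is not 0.

d/du[G] = 2 u^{2} \cos{\left(3 u + 3 \right)} + \frac{7 u \cos{\left(3 u + 3 \right)}}{3} + \frac{11 \cos{\left(3 u + 3 \right)}}{6}
d/du[G] - f(u) = - 2 u^{2} \cos{\left(3 u \right)} + 2 u^{2} \cos{\left(3 u + 3 \right)} + \frac{5 u \cos{\left(3 u \right)}}{3} + \frac{7 u \cos{\left(3 u + 3 \right)}}{3} - \frac{3 \cos{\left(3 u \right)}}{2} + \frac{11 \cos{\left(3 u + 3 \right)}}{6} != 0.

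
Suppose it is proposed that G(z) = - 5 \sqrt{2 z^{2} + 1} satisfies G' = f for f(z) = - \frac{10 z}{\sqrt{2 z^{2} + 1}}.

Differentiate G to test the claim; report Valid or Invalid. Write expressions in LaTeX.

d/dz[G] = - \frac{10 z}{\sqrt{2 z^{2} + 1}}
This equals f(z) exactly, so the claim holds.

Valid. The derivative of G reproduces f.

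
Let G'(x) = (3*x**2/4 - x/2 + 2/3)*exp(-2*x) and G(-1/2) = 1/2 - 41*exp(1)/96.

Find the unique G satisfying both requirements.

Recognize the product-rule pattern: G'(x) = u'v + uv' with u = -3*x**2/8 - x/8 - 19/48, v = exp(-2*x), so integration by parts undoes it.
A general antiderivative is (-18*x**2 - 6*x - 19)*exp(-2*x)/48 + C.
The condition gives C = 1/2 - 41*exp(1)/96 - (-41*exp(1)/96) = 1/2.
So G(x) = (-18*x**2 - 6*x + 24*exp(2*x) - 19)*exp(-2*x)/48.
Check: d/dx[(-18*x**2 - 6*x + 24*exp(2*x) - 19)*exp(-2*x)/48] = (9*x**2 - 6*x + 8)*exp(-2*x)/12, which equals G'(x).

G(x) = (-18*x**2 - 6*x + 24*exp(2*x) - 19)*exp(-2*x)/48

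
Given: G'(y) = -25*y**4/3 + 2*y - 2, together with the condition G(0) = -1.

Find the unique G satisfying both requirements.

The integrand splits into summands that can be handled one at a time.
A general antiderivative is -5*y**5/3 + y**2 - 2*y + C.
The condition gives C = -1 - (0) = -1.
So G(y) = -5*y**5/3 + y**2 - 2*y - 1.
Check: d/dy[-5*y**5/3 + y**2 - 2*y - 1] = -25*y**4/3 + 2*y - 2 = G'(y).

G(y) = -5*y**5/3 + y**2 - 2*y - 1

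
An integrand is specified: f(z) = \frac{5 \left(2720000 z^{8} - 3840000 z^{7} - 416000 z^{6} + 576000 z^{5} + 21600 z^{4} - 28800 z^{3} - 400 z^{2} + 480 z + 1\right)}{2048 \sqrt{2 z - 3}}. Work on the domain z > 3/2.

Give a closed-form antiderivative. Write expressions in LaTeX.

An antiderivative is F(z) = \frac{3125 z^{8} \sqrt{2 z - 3}}{8} - \frac{625 z^{6} \sqrt{2 z - 3}}{8} + \frac{375 z^{4} \sqrt{2 z - 3}}{64} - \frac{25 z^{2} \sqrt{2 z - 3}}{128} + \frac{5 \sqrt{2 z - 3}}{2048}.

Recognize the product-rule pattern: f = u'v + uv' with u = \frac{5 \sqrt{2 z - 3}}{8}, v = \left(5 z^{2} - \frac{1}{4}\right)^{4}, so integration by parts undoes it.
Check: d/dz[\frac{3125 z^{8} \sqrt{2 z - 3}}{8} - \frac{625 z^{6} \sqrt{2 z - 3}}{8} + \frac{375 z^{4} \sqrt{2 z - 3}}{64} - \frac{25 z^{2} \sqrt{2 z - 3}}{128} + \frac{5 \sqrt{2 z - 3}}{2048}] = \frac{13600000 z^{8} - 19200000 z^{7} - 2080000 z^{6} + 2880000 z^{5} + 108000 z^{4} - 144000 z^{3} - 2000 z^{2} + 2400 z + 5}{2048 \sqrt{2 z - 3}}, which equals f(z).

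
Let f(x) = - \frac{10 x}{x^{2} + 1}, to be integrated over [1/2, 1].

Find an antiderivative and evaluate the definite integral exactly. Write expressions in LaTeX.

f matches the chain-rule pattern g'(h)*h' with inner function h(x) = 4 x^{2} + 4; substituting u = h(x) collapses the integral.
F(x) = - 5 \log{\left(4 x^{2} + 4 \right)} is an antiderivative of f.
Check: d/dx[- 5 \log{\left(4 x^{2} + 4 \right)}] = - \frac{10 x}{x^{2} + 1} = f(x).
F(1) = - 5 \log{\left(8 \right)}; F(1/2) = - 5 \log{\left(5 \right)}.
Integral = F(1) - F(1/2) = - 5 \log{\left(8 \right)} + 5 \log{\left(5 \right)}.

Antiderivative: F(x) = - 5 \log{\left(4 x^{2} + 4 \right)}; value = - 5 \log{\left(8 \right)} + 5 \log{\left(5 \right)}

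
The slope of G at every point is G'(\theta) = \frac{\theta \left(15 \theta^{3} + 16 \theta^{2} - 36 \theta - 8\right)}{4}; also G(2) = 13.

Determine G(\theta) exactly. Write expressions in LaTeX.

G(\theta) = \frac{3 \theta^{5}}{4} + \theta^{4} - 3 \theta^{3} - \theta^{2} + 1

A candidate passes only if d/d\theta[G] lands on the given G'(\theta) exactly.
A general antiderivative is \frac{3 \theta^{5}}{4} + \theta^{4} - 3 \theta^{3} - \theta^{2} + C.
The condition gives C = 13 - (12) = 1.
So G(\theta) = \frac{3 \theta^{5}}{4} + \theta^{4} - 3 \theta^{3} - \theta^{2} + 1.
Check: d/d\theta[\frac{3 \theta^{5}}{4} + \theta^{4} - 3 \theta^{3} - \theta^{2} + 1] = \frac{15 \theta^{4}}{4} + 4 \theta^{3} - 9 \theta^{2} - 2 \theta, which equals G'(\theta).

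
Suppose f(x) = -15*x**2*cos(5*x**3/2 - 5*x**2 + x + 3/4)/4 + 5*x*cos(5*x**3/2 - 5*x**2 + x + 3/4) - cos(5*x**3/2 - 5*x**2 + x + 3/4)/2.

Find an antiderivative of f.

An antiderivative is F(x) = -sin(5*x**3/2 - 5*x**2 + x + 3/4)/2.

f matches the chain-rule pattern g'(h)*h' with inner function h(x) = 5*x**3/2 - 5*x**2 + x + 3/4; substituting u = h(x) collapses the integral.
Check: d/dx[-sin(5*x**3/2 - 5*x**2 + x + 3/4)/2] = -15*x**2*cos(5*x**3/2 - 5*x**2 + x + 3/4)/4 + 5*x*cos(5*x**3/2 - 5*x**2 + x + 3/4) - cos(5*x**3/2 - 5*x**2 + x + 3/4)/2 = f(x).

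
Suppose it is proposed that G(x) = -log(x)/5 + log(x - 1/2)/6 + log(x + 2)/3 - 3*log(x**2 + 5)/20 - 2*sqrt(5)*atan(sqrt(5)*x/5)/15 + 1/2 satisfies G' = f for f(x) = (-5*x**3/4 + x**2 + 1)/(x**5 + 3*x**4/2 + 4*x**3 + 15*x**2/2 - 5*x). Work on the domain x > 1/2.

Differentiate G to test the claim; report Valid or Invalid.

d/dx[G] = (-5*x**3 + 4*x**2 + 4)/(4*x**5 + 6*x**4 + 16*x**3 + 30*x**2 - 20*x)
This equals f(x) exactly, so the claim holds.

Valid. The derivative of G reproduces f.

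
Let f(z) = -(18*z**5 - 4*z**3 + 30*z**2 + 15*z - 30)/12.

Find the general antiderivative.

F(z) = -z**6/4 + z**4/12 - 5*z**3/6 - 5*z**2/8 + 5*z/2 + C

Whatever form F(z) takes, F'(z) = f(z) is non-negotiable.
Check: d/dz[-z**6/4 + z**4/12 - 5*z**3/6 - 5*z**2/8 + 5*z/2] = -3*z**5/2 + z**3/3 - 5*z**2/2 - 5*z/4 + 5/2, which equals f(z).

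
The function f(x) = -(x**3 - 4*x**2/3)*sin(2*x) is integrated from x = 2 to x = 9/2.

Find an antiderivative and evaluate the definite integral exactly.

Differentiate the proposed F(x) back; it has to land on f(x) exactly.
F(x) = x**3*cos(2*x)/2 - 3*x**2*sin(2*x)/4 - 2*x**2*cos(2*x)/3 + 2*x*sin(2*x)/3 - 3*x*cos(2*x)/4 + 3*sin(2*x)/8 + cos(2*x)/3 is an antiderivative of f.
Check: d/dx[x**3*cos(2*x)/2 - 3*x**2*sin(2*x)/4 - 2*x**2*cos(2*x)/3 + 2*x*sin(2*x)/3 - 3*x*cos(2*x)/4 + 3*sin(2*x)/8 + cos(2*x)/3] = -x**3*sin(2*x) + 4*x**2*sin(2*x)/3, which equals f(x).
F(9/2) = 1393*cos(9)/48 - 189*sin(9)/16; F(2) = cos(4)/6 - 31*sin(4)/24.
Integral = F(9/2) - F(2) = 1393*cos(9)/48 - 189*sin(9)/16 + 31*sin(4)/24 - cos(4)/6.

Antiderivative: F(x) = x**3*cos(2*x)/2 - 3*x**2*sin(2*x)/4 - 2*x**2*cos(2*x)/3 + 2*x*sin(2*x)/3 - 3*x*cos(2*x)/4 + 3*sin(2*x)/8 + cos(2*x)/3; value = 1393*cos(9)/48 - 189*sin(9)/16 + 31*sin(4)/24 - cos(4)/6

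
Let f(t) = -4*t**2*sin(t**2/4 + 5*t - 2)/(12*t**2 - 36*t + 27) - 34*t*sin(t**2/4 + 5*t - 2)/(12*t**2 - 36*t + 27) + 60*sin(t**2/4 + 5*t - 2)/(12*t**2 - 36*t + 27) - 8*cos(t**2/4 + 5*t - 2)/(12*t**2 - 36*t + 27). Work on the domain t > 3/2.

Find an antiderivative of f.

An antiderivative is F(t) = 4*cos(t**2/4 + 5*t - 2)/(6*t - 9).

Recognize the product-rule pattern: f = u'v + uv' with u = 4/(3*(2*t - 3)), v = cos(t**2/4 + 5*t - 2), so integration by parts undoes it.
Check: d/dt[4*cos(t**2/4 + 5*t - 2)/(6*t - 9)] = (-4*t**2*sin(t**2/4 + 5*t - 2) - 34*t*sin(t**2/4 + 5*t - 2) + 60*sin(t**2/4 + 5*t - 2) - 8*cos(t**2/4 + 5*t - 2))/(12*t**2 - 36*t + 27), which equals f(t).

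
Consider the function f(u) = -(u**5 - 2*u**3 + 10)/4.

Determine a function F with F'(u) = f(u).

An antiderivative is F(u) = u*(-u**5 + 3*u**3 - 60)/24.

Since d/du undoes antidifferentiation here, F'(u) = f(u) is required of F(u).
Check: d/du[u*(-u**5 + 3*u**3 - 60)/24] = -u**5/4 + u**3/2 - 5/2, which equals f(u).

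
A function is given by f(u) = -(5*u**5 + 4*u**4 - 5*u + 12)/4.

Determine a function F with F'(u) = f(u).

An antiderivative is F(u) = u*(-25*u**5 - 24*u**4 + 75*u - 360)/120.

An antiderivative F(u) passes only if d/du[F] lands on f(u) exactly.
Check: d/du[u*(-25*u**5 - 24*u**4 + 75*u - 360)/120] = -5*u**5/4 - u**4 + 5*u/4 - 3, which equals f(u).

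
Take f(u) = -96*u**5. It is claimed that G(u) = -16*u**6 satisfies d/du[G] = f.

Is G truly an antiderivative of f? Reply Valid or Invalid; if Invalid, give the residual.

Valid. The derivative of G reproduces f.

d/du[G] = -96*u**5
This equals f(u) exactly, so the claim holds.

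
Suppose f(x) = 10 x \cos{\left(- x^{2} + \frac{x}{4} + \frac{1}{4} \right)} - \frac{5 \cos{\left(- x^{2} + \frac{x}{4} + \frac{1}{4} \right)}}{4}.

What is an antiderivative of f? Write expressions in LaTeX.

An antiderivative is F(x) = - 5 \sin{\left(- x^{2} + \frac{x}{4} + \frac{1}{4} \right)}.

f matches the chain-rule pattern g'(h)*h' with inner function h(x) = - x^{2} + \frac{x}{4} + \frac{1}{4}; substituting u = h(x) collapses the integral.
Check: d/dx[- 5 \sin{\left(- x^{2} + \frac{x}{4} + \frac{1}{4} \right)}] = 10 x \cos{\left(- x^{2} + \frac{x}{4} + \frac{1}{4} \right)} - \frac{5 \cos{\left(- x^{2} + \frac{x}{4} + \frac{1}{4} \right)}}{4} = f(x).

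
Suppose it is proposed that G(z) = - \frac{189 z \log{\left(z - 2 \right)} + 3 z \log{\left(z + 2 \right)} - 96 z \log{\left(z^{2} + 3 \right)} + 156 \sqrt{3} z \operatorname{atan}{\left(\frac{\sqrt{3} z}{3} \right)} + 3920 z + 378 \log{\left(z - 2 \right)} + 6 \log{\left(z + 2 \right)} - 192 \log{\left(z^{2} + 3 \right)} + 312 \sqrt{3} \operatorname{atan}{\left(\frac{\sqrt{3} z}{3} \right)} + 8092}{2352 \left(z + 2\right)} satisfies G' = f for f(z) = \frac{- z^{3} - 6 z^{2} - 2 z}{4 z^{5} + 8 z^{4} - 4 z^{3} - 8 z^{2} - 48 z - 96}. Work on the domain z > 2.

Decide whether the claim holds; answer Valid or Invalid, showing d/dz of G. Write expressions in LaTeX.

d/dz[G] = \frac{- z^{3} - 6 z^{2} - 2 z}{4 z^{5} + 8 z^{4} - 4 z^{3} - 8 z^{2} - 48 z - 96}
This equals f(z) exactly, so the claim holds.

Valid: G'(z) = f(z).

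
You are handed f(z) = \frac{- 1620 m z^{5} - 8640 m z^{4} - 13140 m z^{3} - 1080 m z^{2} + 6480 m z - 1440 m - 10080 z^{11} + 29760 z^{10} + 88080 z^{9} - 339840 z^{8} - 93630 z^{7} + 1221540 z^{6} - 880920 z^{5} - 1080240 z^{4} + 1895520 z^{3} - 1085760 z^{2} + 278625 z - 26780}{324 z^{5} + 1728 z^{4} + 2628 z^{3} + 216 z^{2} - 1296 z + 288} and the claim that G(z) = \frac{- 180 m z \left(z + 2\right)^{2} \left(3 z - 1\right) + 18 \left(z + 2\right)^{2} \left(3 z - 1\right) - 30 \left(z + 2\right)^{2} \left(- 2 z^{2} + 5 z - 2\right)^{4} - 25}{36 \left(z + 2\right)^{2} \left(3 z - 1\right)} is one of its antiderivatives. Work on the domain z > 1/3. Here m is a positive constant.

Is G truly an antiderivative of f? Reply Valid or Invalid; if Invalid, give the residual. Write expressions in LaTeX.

Valid - the claim checks out under differentiation.

d/dz[G] = \frac{- 1620 m z^{5} - 8640 m z^{4} - 13140 m z^{3} - 1080 m z^{2} + 6480 m z - 1440 m - 10080 z^{11} + 29760 z^{10} + 88080 z^{9} - 339840 z^{8} - 93630 z^{7} + 1221540 z^{6} - 880920 z^{5} - 1080240 z^{4} + 1895520 z^{3} - 1085760 z^{2} + 278625 z - 26780}{324 z^{5} + 1728 z^{4} + 2628 z^{3} + 216 z^{2} - 1296 z + 288}
This equals f(z) exactly, so the claim holds.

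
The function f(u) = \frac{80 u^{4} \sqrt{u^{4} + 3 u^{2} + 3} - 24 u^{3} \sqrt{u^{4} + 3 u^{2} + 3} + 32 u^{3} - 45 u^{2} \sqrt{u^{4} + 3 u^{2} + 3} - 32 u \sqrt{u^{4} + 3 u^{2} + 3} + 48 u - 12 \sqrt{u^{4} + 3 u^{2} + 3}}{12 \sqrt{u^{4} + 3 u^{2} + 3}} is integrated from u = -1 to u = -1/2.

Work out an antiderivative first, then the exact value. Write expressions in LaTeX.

Antiderivative: F(u) = \frac{4 u^{5}}{3} - \frac{u^{4}}{2} - \frac{5 u^{3}}{4} - \frac{4 u^{2}}{3} - u + \frac{4 \sqrt{u^{4} + 3 u^{2} + 3}}{3}; value = - \frac{4 \sqrt{7}}{3} + \frac{7}{6} + \frac{\sqrt{61}}{3}

Differentiate the proposed F(u) back; it has to land on f(u) exactly.
F(u) = \frac{4 u^{5}}{3} - \frac{u^{4}}{2} - \frac{5 u^{3}}{4} - \frac{4 u^{2}}{3} - u + \frac{4 \sqrt{u^{4} + 3 u^{2} + 3}}{3} is an antiderivative of f.
Check: d/du[\frac{4 u^{5}}{3} - \frac{u^{4}}{2} - \frac{5 u^{3}}{4} - \frac{4 u^{2}}{3} - u + \frac{4 \sqrt{u^{4} + 3 u^{2} + 3}}{3}] = \frac{80 u^{4} \sqrt{u^{4} + 3 u^{2} + 3} - 24 u^{3} \sqrt{u^{4} + 3 u^{2} + 3} + 32 u^{3} - 45 u^{2} \sqrt{u^{4} + 3 u^{2} + 3} - 32 u \sqrt{u^{4} + 3 u^{2} + 3} + 48 u - 12 \sqrt{u^{4} + 3 u^{2} + 3}}{12 \sqrt{u^{4} + 3 u^{2} + 3}} = f(u).
F(-1/2) = \frac{1}{4} + \frac{\sqrt{61}}{3}; F(-1) = - \frac{11}{12} + \frac{4 \sqrt{7}}{3}.
Integral = F(-1/2) - F(-1) = - \frac{4 \sqrt{7}}{3} + \frac{7}{6} + \frac{\sqrt{61}}{3}.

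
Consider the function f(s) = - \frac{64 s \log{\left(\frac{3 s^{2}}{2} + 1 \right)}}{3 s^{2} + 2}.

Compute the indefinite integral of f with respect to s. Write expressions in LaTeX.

f matches the chain-rule pattern g'(h)*h' with inner function h(s) = \log{\left(\frac{3 s^{2}}{2} + 1 \right)}; substituting u = h(s) collapses the integral.
Check: d/ds[- \frac{16 \log{\left(\frac{3 s^{2}}{2} + 1 \right)}^{2}}{3}] = - \frac{64 s \log{\left(\frac{3 s^{2}}{2} + 1 \right)}}{3 s^{2} + 2} = f(s).

F(s) = - \frac{16 \log{\left(\frac{3 s^{2}}{2} + 1 \right)}^{2}}{3} + C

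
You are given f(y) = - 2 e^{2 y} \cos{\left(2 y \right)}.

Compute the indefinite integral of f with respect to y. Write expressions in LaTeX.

Since d/dy undoes antidifferentiation here, F'(y) = f(y) is required of F(y).
Check: d/dy[- \frac{e^{2 y} \sin{\left(2 y \right)}}{2} - \frac{e^{2 y} \cos{\left(2 y \right)}}{2}] = - 2 e^{2 y} \cos{\left(2 y \right)} = f(y).

F(y) = - \frac{e^{2 y} \sin{\left(2 y \right)}}{2} - \frac{e^{2 y} \cos{\left(2 y \right)}}{2} + C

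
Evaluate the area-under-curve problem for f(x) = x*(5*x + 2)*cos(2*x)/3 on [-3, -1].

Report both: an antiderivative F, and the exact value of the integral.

For F(x) to be correct the identity F'(x) - f(x) = 0 must hold.
F(x) = (10*x**2*sin(2*x) + 4*x*sin(2*x) + 10*x*cos(2*x) - 5*sin(2*x) + 2*cos(2*x))/12 is an antiderivative of f.
Check: d/dx[(10*x**2*sin(2*x) + 4*x*sin(2*x) + 10*x*cos(2*x) - 5*sin(2*x) + 2*cos(2*x))/12] = 5*x**2*cos(2*x)/3 + 2*x*cos(2*x)/3, which equals f(x).
F(-1) = -sin(2)/12 - 2*cos(2)/3; F(-3) = -7*cos(6)/3 - 73*sin(6)/12.
Integral = F(-1) - F(-3) = 73*sin(6)/12 - sin(2)/12 - 2*cos(2)/3 + 7*cos(6)/3.

Antiderivative: F(x) = (10*x**2*sin(2*x) + 4*x*sin(2*x) + 10*x*cos(2*x) - 5*sin(2*x) + 2*cos(2*x))/12; value = 73*sin(6)/12 - sin(2)/12 - 2*cos(2)/3 + 7*cos(6)/3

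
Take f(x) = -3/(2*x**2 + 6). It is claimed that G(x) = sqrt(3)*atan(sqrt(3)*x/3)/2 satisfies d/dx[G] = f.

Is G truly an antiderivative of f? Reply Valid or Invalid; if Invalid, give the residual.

d/dx[G] = 3/(2*x**2 + 6)
d/dx[G] - f(x) = 3/(x**2 + 3) != 0.

Invalid: d/dx[G] - f = 3/(x**2 + 3), which is not 0.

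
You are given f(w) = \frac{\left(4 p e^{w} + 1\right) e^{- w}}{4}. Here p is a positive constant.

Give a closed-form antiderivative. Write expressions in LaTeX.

Recover f(w) by differentiating a candidate F(w); any mismatch rules it out.
Check: d/dw[\frac{\left(4 p w e^{w} - 1\right) e^{- w}}{4}] = \frac{\left(4 p e^{w} + 1\right) e^{- w}}{4} = f(w).

An antiderivative is F(w) = \frac{\left(4 p w e^{w} - 1\right) e^{- w}}{4}.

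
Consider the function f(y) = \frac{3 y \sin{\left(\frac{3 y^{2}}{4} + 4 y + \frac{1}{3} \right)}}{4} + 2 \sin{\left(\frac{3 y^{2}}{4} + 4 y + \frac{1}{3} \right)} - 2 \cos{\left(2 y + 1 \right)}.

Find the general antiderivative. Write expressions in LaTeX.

The integrand splits into summands that can be handled one at a time.
Check: d/dy[- \sin{\left(2 y + 1 \right)} - \frac{\cos{\left(\frac{3 y^{2}}{4} + 4 y + \frac{1}{3} \right)}}{2}] = \frac{3 y \sin{\left(\frac{3 y^{2}}{4} + 4 y + \frac{1}{3} \right)}}{4} + 2 \sin{\left(\frac{3 y^{2}}{4} + 4 y + \frac{1}{3} \right)} - 2 \cos{\left(2 y + 1 \right)} = f(y).

F(y) = - \sin{\left(2 y + 1 \right)} - \frac{\cos{\left(\frac{3 y^{2}}{4} + 4 y + \frac{1}{3} \right)}}{2} + C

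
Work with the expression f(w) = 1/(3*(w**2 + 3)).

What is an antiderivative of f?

An antiderivative F(w) passes only if d/dw[F] lands on f(w) exactly.
Check: d/dw[sqrt(3)*atan(sqrt(3)*w/3)/9] = 1/(3*w**2 + 9), which equals f(w).

An antiderivative is F(w) = sqrt(3)*atan(sqrt(3)*w/3)/9.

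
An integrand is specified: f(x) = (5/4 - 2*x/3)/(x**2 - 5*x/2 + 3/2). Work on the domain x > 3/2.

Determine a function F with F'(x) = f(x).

The denominator factors as 6*(x - 1)*(2*x - 3); partial fractions split f into directly integrable pieces: 1/(2*x - 3) - 7/(6*(x - 1)).
Check: d/dx[-(-3*log(x - 3/2) + 7*log(x - 1))/6] = (15 - 8*x)/(12*x**2 - 30*x + 18), which equals f(x).

An antiderivative is F(x) = -(-3*log(x - 3/2) + 7*log(x - 1))/6.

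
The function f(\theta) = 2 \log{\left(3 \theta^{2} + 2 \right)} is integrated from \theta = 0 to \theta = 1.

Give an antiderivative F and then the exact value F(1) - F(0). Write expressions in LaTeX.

Antiderivative: F(\theta) = 2 \theta \log{\left(3 \theta^{2} + 2 \right)} - 4 \theta + \frac{4 \sqrt{6} \operatorname{atan}{\left(\frac{\sqrt{6} \theta}{2} \right)}}{3}; value = -4 + \frac{4 \sqrt{6} \operatorname{atan}{\left(\frac{\sqrt{6}}{2} \right)}}{3} + 2 \log{\left(5 \right)}

For F(\theta) to be correct the identity F'(\theta) - f(\theta) = 0 must hold.
F(\theta) = 2 \theta \log{\left(3 \theta^{2} + 2 \right)} - 4 \theta + \frac{4 \sqrt{6} \operatorname{atan}{\left(\frac{\sqrt{6} \theta}{2} \right)}}{3} is an antiderivative of f.
Check: d/d\theta[2 \theta \log{\left(3 \theta^{2} + 2 \right)} - 4 \theta + \frac{4 \sqrt{6} \operatorname{atan}{\left(\frac{\sqrt{6} \theta}{2} \right)}}{3}] = 2 \log{\left(3 \theta^{2} + 2 \right)} = f(\theta).
F(1) = -4 + \frac{4 \sqrt{6} \operatorname{atan}{\left(\frac{\sqrt{6}}{2} \right)}}{3} + 2 \log{\left(5 \right)}; F(0) = 0.
Integral = F(1) - F(0) = -4 + \frac{4 \sqrt{6} \operatorname{atan}{\left(\frac{\sqrt{6}}{2} \right)}}{3} + 2 \log{\left(5 \right)}.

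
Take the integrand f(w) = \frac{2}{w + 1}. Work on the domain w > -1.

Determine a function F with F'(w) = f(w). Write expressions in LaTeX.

A candidate is checked by its d/dw: the result must match f(w).
Check: d/dw[2 \log{\left(2 w + 2 \right)}] = \frac{2}{w + 1} = f(w).

An antiderivative is F(w) = 2 \log{\left(2 w + 2 \right)}.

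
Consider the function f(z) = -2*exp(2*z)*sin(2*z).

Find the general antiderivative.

Check any antiderivative F(z) by computing F'(z) and comparing it with f(z).
Check: d/dz[(-sin(2*z) + cos(2*z))*exp(2*z)/2] = -2*exp(2*z)*sin(2*z) = f(z).

F(z) = (-sin(2*z) + cos(2*z))*exp(2*z)/2 + C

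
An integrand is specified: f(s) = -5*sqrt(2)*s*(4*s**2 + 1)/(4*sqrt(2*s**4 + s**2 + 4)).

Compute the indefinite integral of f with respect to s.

f matches the chain-rule pattern g'(h)*h' with inner function h(s) = s**4 + s**2/2 + 2; substituting u = h(s) collapses the integral.
Check: d/ds[-5*sqrt(2)*sqrt(2*s**4 + s**2 + 4)/4] = (-20*sqrt(2)*s**3 - 5*sqrt(2)*s)/(4*sqrt(2*s**4 + s**2 + 4)), which equals f(s).

F(s) = -5*sqrt(2)*sqrt(2*s**4 + s**2 + 4)/4 + C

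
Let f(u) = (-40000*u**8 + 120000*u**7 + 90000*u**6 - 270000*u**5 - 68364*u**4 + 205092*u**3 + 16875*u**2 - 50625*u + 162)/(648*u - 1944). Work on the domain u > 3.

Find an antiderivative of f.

An antiderivative is F(u) = -u**4/3 - (5/4 - 5*u**2/3)**4 + log(u - 3)/4.

Recover f(u) by differentiating a candidate F(u); any mismatch rules it out.
Check: d/du[-u**4/3 - (5/4 - 5*u**2/3)**4 + log(u - 3)/4] = (-40000*u**8 + 120000*u**7 + 90000*u**6 - 270000*u**5 - 68364*u**4 + 205092*u**3 + 16875*u**2 - 50625*u + 162)/(648*u - 1944) = f(u).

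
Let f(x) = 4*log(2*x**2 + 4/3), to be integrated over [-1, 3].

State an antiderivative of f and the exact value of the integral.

Antiderivative: F(x) = 4*(3*x*log(2*x**2 + 4/3) - 6*x + 2*sqrt(6)*atan(sqrt(6)*x/2))/3; value = -32 + 4*log(10/3) + 8*sqrt(6)*atan(sqrt(6)/2)/3 + 8*sqrt(6)*atan(3*sqrt(6)/2)/3 + 12*log(58/3)

Differentiate the proposed F(x) back; it has to land on f(x) exactly.
F(x) = 4*(3*x*log(2*x**2 + 4/3) - 6*x + 2*sqrt(6)*atan(sqrt(6)*x/2))/3 is an antiderivative of f.
Check: d/dx[4*(3*x*log(2*x**2 + 4/3) - 6*x + 2*sqrt(6)*atan(sqrt(6)*x/2))/3] = 4*log(x**2 + 2/3) + 4*log(2), which equals f(x).
F(3) = -24 + 8*sqrt(6)*atan(3*sqrt(6)/2)/3 + 12*log(58/3); F(-1) = -8*sqrt(6)*atan(sqrt(6)/2)/3 - 4*log(10/3) + 8.
Integral = F(3) - F(-1) = -32 + 4*log(10/3) + 8*sqrt(6)*atan(sqrt(6)/2)/3 + 8*sqrt(6)*atan(3*sqrt(6)/2)/3 + 12*log(58/3).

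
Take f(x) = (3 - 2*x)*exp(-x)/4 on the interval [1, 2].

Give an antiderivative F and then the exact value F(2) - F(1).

Recognize the product-rule pattern: f = u'v + uv' with u = x/2 - 1/4, v = exp(-x), so integration by parts undoes it.
F(x) = (2*x - 1)*exp(-x)/4 is an antiderivative of f.
Check: d/dx[(2*x - 1)*exp(-x)/4] = (3 - 2*x)*exp(-x)/4 = f(x).
F(2) = 3*exp(-2)/4; F(1) = exp(-1)/4.
Integral = F(2) - F(1) = -exp(-1)/4 + 3*exp(-2)/4.

Antiderivative: F(x) = (2*x - 1)*exp(-x)/4; value = -exp(-1)/4 + 3*exp(-2)/4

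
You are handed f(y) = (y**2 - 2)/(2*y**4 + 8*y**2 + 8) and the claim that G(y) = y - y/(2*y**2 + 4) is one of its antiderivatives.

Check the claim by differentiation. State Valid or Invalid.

Invalid: d/dy[G] - f = 1, which is not 0.

d/dy[G] = (2*y**4 + 9*y**2 + 6)/(2*y**4 + 8*y**2 + 8)
d/dy[G] - f(y) = 1 != 0.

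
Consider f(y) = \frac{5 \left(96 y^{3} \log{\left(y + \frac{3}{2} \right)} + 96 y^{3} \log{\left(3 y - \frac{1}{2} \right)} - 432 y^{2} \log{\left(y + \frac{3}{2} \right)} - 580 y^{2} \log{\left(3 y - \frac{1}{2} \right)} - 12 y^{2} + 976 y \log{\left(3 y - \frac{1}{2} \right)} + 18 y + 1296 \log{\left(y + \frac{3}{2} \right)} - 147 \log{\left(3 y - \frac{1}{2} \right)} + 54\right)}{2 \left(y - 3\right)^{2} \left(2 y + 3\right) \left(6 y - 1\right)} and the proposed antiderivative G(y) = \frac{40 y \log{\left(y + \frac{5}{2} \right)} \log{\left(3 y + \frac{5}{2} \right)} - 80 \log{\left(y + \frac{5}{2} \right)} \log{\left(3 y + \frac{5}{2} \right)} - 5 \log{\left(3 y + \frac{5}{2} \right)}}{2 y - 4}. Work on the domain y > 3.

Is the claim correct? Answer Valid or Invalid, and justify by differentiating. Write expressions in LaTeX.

d/dy[G] = \frac{480 y^{3} \log{\left(y + \frac{5}{2} \right)} + 480 y^{3} \log{\left(3 y + \frac{5}{2} \right)} - 720 y^{2} \log{\left(y + \frac{5}{2} \right)} - 1460 y^{2} \log{\left(3 y + \frac{5}{2} \right)} - 60 y^{2} - 2880 y \log{\left(y + \frac{5}{2} \right)} + 520 y \log{\left(3 y + \frac{5}{2} \right)} - 30 y + 4800 \log{\left(y + \frac{5}{2} \right)} + 1725 \log{\left(3 y + \frac{5}{2} \right)} + 300}{24 y^{4} - 16 y^{3} - 174 y^{2} + 120 y + 200}
d/dy[G] - f(y) = \frac{- 5760 y^{7} \log{\left(y + \frac{3}{2} \right)} + 5760 y^{7} \log{\left(y + \frac{5}{2} \right)} - 5760 y^{7} \log{\left(3 y - \frac{1}{2} \right)} + 5760 y^{7} \log{\left(3 y + \frac{5}{2} \right)} + 29760 y^{6} \log{\left(y + \frac{3}{2} \right)} - 35520 y^{6} \log{\left(y + \frac{5}{2} \right)} + 38640 y^{6} \log{\left(3 y - \frac{1}{2} \right)} - 44400 y^{6} \log{\left(3 y + \frac{5}{2} \right)} + 24480 y^{5} \log{\left(y + \frac{3}{2} \right)} + 10080 y^{5} \log{\left(y + \frac{5}{2} \right)} - 40000 y^{5} \log{\left(3 y - \frac{1}{2} \right)} + 92320 y^{5} \log{\left(3 y + \frac{5}{2} \right)} + 1440 y^{5} - 294480 y^{4} \log{\left(y + \frac{3}{2} \right)} + 290160 y^{4} \log{\left(y + \frac{5}{2} \right)} - 233240 y^{4} \log{\left(3 y - \frac{1}{2} \right)} + 56200 y^{4} \log{\left(3 y + \frac{5}{2} \right)} - 3000 y^{4} + 133440 y^{3} \log{\left(y + \frac{3}{2} \right)} - 424320 y^{3} \log{\left(y + \frac{5}{2} \right)} + 544680 y^{3} \log{\left(3 y - \frac{1}{2} \right)} - 341400 y^{3} \log{\left(3 y + \frac{5}{2} \right)} - 13200 y^{3} + 779760 y^{2} \log{\left(y + \frac{3}{2} \right)} - 403920 y^{2} \log{\left(y + \frac{5}{2} \right)} - 66745 y^{2} \log{\left(3 y - \frac{1}{2} \right)} + 139185 y^{2} \log{\left(3 y + \frac{5}{2} \right)} + 23550 y^{2} - 388800 y \log{\left(y + \frac{3}{2} \right)} + 855360 y \log{\left(y + \frac{5}{2} \right)} - 443900 y \log{\left(3 y - \frac{1}{2} \right)} + 265410 y \log{\left(3 y + \frac{5}{2} \right)} + 24210 y - 648000 \log{\left(y + \frac{3}{2} \right)} - 129600 \log{\left(y + \frac{5}{2} \right)} + 73500 \log{\left(3 y - \frac{1}{2} \right)} - 46575 \log{\left(3 y + \frac{5}{2} \right)} - 35100}{288 y^{8} - 1536 y^{7} - 976 y^{6} + 14928 y^{5} - 9126 y^{4} - 37876 y^{3} + 25938 y^{2} + 29160 y - 5400} != 0.

Invalid: d/dy[G] - f = \frac{- 5760 y^{7} \log{\left(y + \frac{3}{2} \right)} + 5760 y^{7} \log{\left(y + \frac{5}{2} \right)} - 5760 y^{7} \log{\left(3 y - \frac{1}{2} \right)} + 5760 y^{7} \log{\left(3 y + \frac{5}{2} \right)} + 29760 y^{6} \log{\left(y + \frac{3}{2} \right)} - 35520 y^{6} \log{\left(y + \frac{5}{2} \right)} + 38640 y^{6} \log{\left(3 y - \frac{1}{2} \right)} - 44400 y^{6} \log{\left(3 y + \frac{5}{2} \right)} + 24480 y^{5} \log{\left(y + \frac{3}{2} \right)} + 10080 y^{5} \log{\left(y + \frac{5}{2} \right)} - 40000 y^{5} \log{\left(3 y - \frac{1}{2} \right)} + 92320 y^{5} \log{\left(3 y + \frac{5}{2} \right)} + 1440 y^{5} - 294480 y^{4} \log{\left(y + \frac{3}{2} \right)} + 290160 y^{4} \log{\left(y + \frac{5}{2} \right)} - 233240 y^{4} \log{\left(3 y - \frac{1}{2} \right)} + 56200 y^{4} \log{\left(3 y + \frac{5}{2} \right)} - 3000 y^{4} + 133440 y^{3} \log{\left(y + \frac{3}{2} \right)} - 424320 y^{3} \log{\left(y + \frac{5}{2} \right)} + 544680 y^{3} \log{\left(3 y - \frac{1}{2} \right)} - 341400 y^{3} \log{\left(3 y + \frac{5}{2} \right)} - 13200 y^{3} + 779760 y^{2} \log{\left(y + \frac{3}{2} \right)} - 403920 y^{2} \log{\left(y + \frac{5}{2} \right)} - 66745 y^{2} \log{\left(3 y - \frac{1}{2} \right)} + 139185 y^{2} \log{\left(3 y + \frac{5}{2} \right)} + 23550 y^{2} - 388800 y \log{\left(y + \frac{3}{2} \right)} + 855360 y \log{\left(y + \frac{5}{2} \right)} - 443900 y \log{\left(3 y - \frac{1}{2} \right)} + 265410 y \log{\left(3 y + \frac{5}{2} \right)} + 24210 y - 648000 \log{\left(y + \frac{3}{2} \right)} - 129600 \log{\left(y + \frac{5}{2} \right)} + 73500 \log{\left(3 y - \frac{1}{2} \right)} - 46575 \log{\left(3 y + \frac{5}{2} \right)} - 35100}{288 y^{8} - 1536 y^{7} - 976 y^{6} + 14928 y^{5} - 9126 y^{4} - 37876 y^{3} + 25938 y^{2} + 29160 y - 5400}, which is not 0.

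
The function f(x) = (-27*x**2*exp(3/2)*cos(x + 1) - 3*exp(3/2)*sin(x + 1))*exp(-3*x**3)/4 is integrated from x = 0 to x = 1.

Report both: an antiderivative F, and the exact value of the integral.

f has the shape u'v + uv' for u = 3*cos(x + 1)/4 and v = exp(3/2 - 3*x**3) — it is the derivative of the product u*v.
F(x) = 3*exp(3/2)*exp(-3*x**3)*cos(x + 1)/4 is an antiderivative of f.
Check: d/dx[3*exp(3/2)*exp(-3*x**3)*cos(x + 1)/4] = (-27*x**2*exp(3/2)*cos(x + 1) - 3*exp(3/2)*sin(x + 1))*exp(-3*x**3)/4 = f(x).
F(1) = 3*exp(-3/2)*cos(2)/4; F(0) = 3*exp(3/2)*cos(1)/4.
Integral = F(1) - F(0) = -3*exp(3/2)*cos(1)/4 + 3*exp(-3/2)*cos(2)/4.

Antiderivative: F(x) = 3*exp(3/2)*exp(-3*x**3)*cos(x + 1)/4; value = -3*exp(3/2)*cos(1)/4 + 3*exp(-3/2)*cos(2)/4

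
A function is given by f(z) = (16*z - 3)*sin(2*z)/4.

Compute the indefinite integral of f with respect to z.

F(z) = -(16*z*cos(2*z) - 8*sin(2*z) - 3*cos(2*z))/8 + C

For F(z) to be correct the identity F'(z) - f(z) = 0 must hold.
Check: d/dz[-(16*z*cos(2*z) - 8*sin(2*z) - 3*cos(2*z))/8] = 4*z*sin(2*z) - 3*sin(2*z)/4, which equals f(z).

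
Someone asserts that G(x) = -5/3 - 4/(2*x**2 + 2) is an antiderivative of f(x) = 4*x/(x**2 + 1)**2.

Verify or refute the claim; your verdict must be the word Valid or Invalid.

d/dx[G] = 4*x/(x**4 + 2*x**2 + 1)
This equals f(x) exactly, so the claim holds.

Valid: G'(x) = f(x).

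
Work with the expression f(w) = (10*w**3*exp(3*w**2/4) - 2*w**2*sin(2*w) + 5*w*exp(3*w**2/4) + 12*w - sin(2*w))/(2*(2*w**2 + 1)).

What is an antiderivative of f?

An antiderivative is F(w) = (20*exp(3*w**2/4) + 18*log(4*w**2 + 2) + 3*cos(2*w))/12.

Differentiate the proposed F(w) back; it has to land on f(w) exactly.
Check: d/dw[(20*exp(3*w**2/4) + 18*log(4*w**2 + 2) + 3*cos(2*w))/12] = (10*w**3*exp(3*w**2/4) - 2*w**2*sin(2*w) + 5*w*exp(3*w**2/4) + 12*w - sin(2*w))/(4*w**2 + 2), which equals f(w).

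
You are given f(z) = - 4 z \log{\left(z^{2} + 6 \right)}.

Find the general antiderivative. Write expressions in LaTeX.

F(z) = - 2 z^{2} \log{\left(z^{2} + 6 \right)} + 2 z^{2} - 12 \log{\left(z^{2} + 6 \right)} + C

Whatever form F(z) takes, F'(z) = f(z) is non-negotiable.
Check: d/dz[- 2 z^{2} \log{\left(z^{2} + 6 \right)} + 2 z^{2} - 12 \log{\left(z^{2} + 6 \right)}] = - 4 z \log{\left(z^{2} + 6 \right)} = f(z).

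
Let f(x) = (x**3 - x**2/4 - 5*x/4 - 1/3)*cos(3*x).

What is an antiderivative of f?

An antiderivative is F(x) = x**3*sin(3*x)/3 - x**2*sin(3*x)/12 + x**2*cos(3*x)/3 - 23*x*sin(3*x)/36 - x*cos(3*x)/18 - 5*sin(3*x)/54 - 23*cos(3*x)/108.

Check any antiderivative F(x) by computing F'(x) and comparing it with f(x).
Check: d/dx[x**3*sin(3*x)/3 - x**2*sin(3*x)/12 + x**2*cos(3*x)/3 - 23*x*sin(3*x)/36 - x*cos(3*x)/18 - 5*sin(3*x)/54 - 23*cos(3*x)/108] = x**3*cos(3*x) - x**2*cos(3*x)/4 - 5*x*cos(3*x)/4 - cos(3*x)/3, which equals f(x).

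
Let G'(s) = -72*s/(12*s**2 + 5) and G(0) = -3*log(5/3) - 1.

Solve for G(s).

G(s) = -3*log(4*s**2 + 5/3) - 1

G'(s) matches the chain-rule pattern g'(h)*h' with inner function h(s) = 4*s**2 + 5/3; substituting u = h(s) collapses the integral.
A general antiderivative is -3*log(4*s**2 + 5/3) + C.
The condition gives C = -3*log(5/3) - 1 - (-3*log(5/3)) = -1.
So G(s) = -3*log(4*s**2 + 5/3) - 1.
Check: d/ds[-3*log(4*s**2 + 5/3) - 1] = -72*s/(12*s**2 + 5) = G'(s).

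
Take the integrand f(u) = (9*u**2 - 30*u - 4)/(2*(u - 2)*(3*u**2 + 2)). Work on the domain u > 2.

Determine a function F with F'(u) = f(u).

An antiderivative is F(u) = (-4*log(3*u/2 - 3) + 5*log(3*u**2 + 2))/4.

Whatever form F(u) takes, F'(u) = f(u) is non-negotiable.
Check: d/du[(-4*log(3*u/2 - 3) + 5*log(3*u**2 + 2))/4] = (9*u**2 - 30*u - 4)/(6*u**3 - 12*u**2 + 4*u - 8), which equals f(u).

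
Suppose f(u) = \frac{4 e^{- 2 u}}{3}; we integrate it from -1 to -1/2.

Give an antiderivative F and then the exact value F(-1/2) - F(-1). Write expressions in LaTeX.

Any candidate F(u) must reproduce f(u) exactly when differentiated.
F(u) = - \frac{2 e^{- 2 u}}{3} is an antiderivative of f.
Check: d/du[- \frac{2 e^{- 2 u}}{3}] = \frac{4 e^{- 2 u}}{3} = f(u).
F(-1/2) = - \frac{2 e}{3}; F(-1) = - \frac{2 e^{2}}{3}.
Integral = F(-1/2) - F(-1) = - \frac{2 e}{3} + \frac{2 e^{2}}{3}.

Antiderivative: F(u) = - \frac{2 e^{- 2 u}}{3}; value = - \frac{2 e}{3} + \frac{2 e^{2}}{3}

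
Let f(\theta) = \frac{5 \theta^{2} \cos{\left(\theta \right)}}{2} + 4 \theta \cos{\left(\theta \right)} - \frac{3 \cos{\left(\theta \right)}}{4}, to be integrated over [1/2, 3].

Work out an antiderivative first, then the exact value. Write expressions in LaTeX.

Integrate term by term and add the pieces.
F(\theta) = \frac{10 \theta^{2} \sin{\left(\theta \right)} + 16 \theta \sin{\left(\theta \right)} + 20 \theta \cos{\left(\theta \right)} - 23 \sin{\left(\theta \right)} + 16 \cos{\left(\theta \right)}}{4} is an antiderivative of f.
Check: d/d\theta[\frac{10 \theta^{2} \sin{\left(\theta \right)} + 16 \theta \sin{\left(\theta \right)} + 20 \theta \cos{\left(\theta \right)} - 23 \sin{\left(\theta \right)} + 16 \cos{\left(\theta \right)}}{4}] = \frac{5 \theta^{2} \cos{\left(\theta \right)}}{2} + 4 \theta \cos{\left(\theta \right)} - \frac{3 \cos{\left(\theta \right)}}{4} = f(\theta).
F(3) = 19 \cos{\left(3 \right)} + \frac{115 \sin{\left(3 \right)}}{4}; F(1/2) = - \frac{25 \sin{\left(\frac{1}{2} \right)}}{8} + \frac{13 \cos{\left(\frac{1}{2} \right)}}{2}.
Integral = F(3) - F(1/2) = 19 \cos{\left(3 \right)} - \frac{13 \cos{\left(\frac{1}{2} \right)}}{2} + \frac{25 \sin{\left(\frac{1}{2} \right)}}{8} + \frac{115 \sin{\left(3 \right)}}{4}.

Antiderivative: F(\theta) = \frac{10 \theta^{2} \sin{\left(\theta \right)} + 16 \theta \sin{\left(\theta \right)} + 20 \theta \cos{\left(\theta \right)} - 23 \sin{\left(\theta \right)} + 16 \cos{\left(\theta \right)}}{4}; value = 19 \cos{\left(3 \right)} - \frac{13 \cos{\left(\frac{1}{2} \right)}}{2} + \frac{25 \sin{\left(\frac{1}{2} \right)}}{8} + \frac{115 \sin{\left(3 \right)}}{4}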